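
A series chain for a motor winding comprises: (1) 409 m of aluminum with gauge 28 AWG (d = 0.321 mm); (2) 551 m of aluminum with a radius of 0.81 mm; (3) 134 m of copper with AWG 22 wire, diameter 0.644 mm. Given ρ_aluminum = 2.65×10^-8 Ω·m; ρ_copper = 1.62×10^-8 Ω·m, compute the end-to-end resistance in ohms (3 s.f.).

148 Ω

Seg 1: A = π(0.321/2 mm)² = π(1.6050e-04 m)² = 8.093e-08 m²
R_1 = (2.65×10^-8)(409)/(8.093e-08) = 133.9 Ω
Seg 2: A = πr² = π(8.1000e-04 m)² = 2.061e-06 m²
R_2 = (2.65×10^-8)(551)/(2.061e-06) = 7.084 Ω
Seg 3: A = π(0.644/2 mm)² = π(3.2200e-04 m)² = 3.257e-07 m²
R_3 = (1.62×10^-8)(134)/(3.257e-07) = 6.664 Ω
R_total = R_1 + R_2 + R_3 = 148 Ω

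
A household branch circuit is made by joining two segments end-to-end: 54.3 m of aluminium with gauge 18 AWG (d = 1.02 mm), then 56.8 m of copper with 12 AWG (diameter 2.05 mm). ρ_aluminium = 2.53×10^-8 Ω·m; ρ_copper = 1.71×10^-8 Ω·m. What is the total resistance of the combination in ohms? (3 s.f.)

1.98 Ω

Segment 1: A = π(1.02/2 mm)² = π(5.1000e-04 m)² = 8.171e-07 m²
R₁ = ρL/A = (2.53×10^-8)(54.3)/(8.171e-07) = 1.681 Ω
Segment 2: A = π(2.05/2 mm)² = π(1.0250e-03 m)² = 3.301e-06 m²
R₂ = (1.71×10^-8)(56.8)/(3.301e-06) = 0.2943 Ω
R = R₁ + R₂ = 1.98 Ω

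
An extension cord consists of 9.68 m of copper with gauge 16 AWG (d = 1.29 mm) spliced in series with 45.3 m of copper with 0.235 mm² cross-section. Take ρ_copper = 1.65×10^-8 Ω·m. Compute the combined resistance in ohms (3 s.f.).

3.30 Ω

Segment 1: A = π(1.29/2 mm)² = π(6.4500e-04 m)² = 1.307e-06 m²
R₁ = ρL/A = (1.65×10^-8)(9.68)/(1.307e-06) = 0.1222 Ω
Segment 2: A = 0.235 mm² = 2.350e-07 m²
R₂ = (1.65×10^-8)(45.3)/(2.350e-07) = 3.181 Ω
R = R₁ + R₂ = 3.30 Ω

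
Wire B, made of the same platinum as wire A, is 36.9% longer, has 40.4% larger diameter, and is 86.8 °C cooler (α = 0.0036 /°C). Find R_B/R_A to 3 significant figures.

0.477

R ∝ ρL/d² with ρ ∝ (1+αΔT), so R_B/R_A = (1 + 36.9/100) × (1 + 40.4/100)⁻² × (1 − 0.0036×86.8)
= 1.369 × 0.5073 × 0.6875 = 0.477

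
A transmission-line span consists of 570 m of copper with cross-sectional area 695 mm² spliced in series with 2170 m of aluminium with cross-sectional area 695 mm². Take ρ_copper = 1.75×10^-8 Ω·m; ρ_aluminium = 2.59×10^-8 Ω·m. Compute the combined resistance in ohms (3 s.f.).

0.0952 Ω

Segment 1: A = 695 mm² = 6.950e-04 m²
R₁ = ρL/A = (1.75×10^-8)(570)/(6.950e-04) = 0.01435 Ω
R₂ = (2.59×10^-8)(2170)/(6.950e-04) = 0.08087 Ω
R = R₁ + R₂ = 0.0952 Ω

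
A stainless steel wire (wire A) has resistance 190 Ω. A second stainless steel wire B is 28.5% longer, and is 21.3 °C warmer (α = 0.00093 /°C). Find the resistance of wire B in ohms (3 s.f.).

R ∝ ρL/d² with ρ ∝ (1+αΔT), so R_B/R_A = (1 + 28.5/100) × (1 + 0.00093×21.3)
= 1.285 × 1.02 = 1.31
R_B = 1.31 × 190 = 249 Ω

249 Ω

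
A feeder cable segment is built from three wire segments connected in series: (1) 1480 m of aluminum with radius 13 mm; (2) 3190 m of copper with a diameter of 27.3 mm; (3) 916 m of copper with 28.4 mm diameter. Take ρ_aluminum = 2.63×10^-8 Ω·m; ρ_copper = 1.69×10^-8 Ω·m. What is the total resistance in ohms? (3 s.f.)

Seg 1: A = πr² = π(1.3000e-02 m)² = 5.309e-04 m²
R_1 = (2.63×10^-8)(1480)/(5.309e-04) = 0.07331 Ω
Seg 2: A = π(d/2)² = π(1.3650e-02 m)² = 5.853e-04 m²
R_2 = (1.69×10^-8)(3190)/(5.853e-04) = 0.0921 Ω
Seg 3: A = π(d/2)² = π(1.4200e-02 m)² = 6.335e-04 m²
R_3 = (1.69×10^-8)(916)/(6.335e-04) = 0.02444 Ω
R_total = R_1 + R_2 + R_3 = 0.190 Ω

0.190 Ω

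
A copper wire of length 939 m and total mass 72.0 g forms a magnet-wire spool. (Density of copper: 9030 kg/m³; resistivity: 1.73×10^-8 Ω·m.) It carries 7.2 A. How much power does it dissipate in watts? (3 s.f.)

99200 W

A = m/(density·L) = 0.072/(9030×939) = 8.4914e-09 m²
R = ρL/A = (1.73×10^-8)(939)/(8.4914e-09) = 1913 Ω
P = I²R = (7.2)² × 1913 = 99200 W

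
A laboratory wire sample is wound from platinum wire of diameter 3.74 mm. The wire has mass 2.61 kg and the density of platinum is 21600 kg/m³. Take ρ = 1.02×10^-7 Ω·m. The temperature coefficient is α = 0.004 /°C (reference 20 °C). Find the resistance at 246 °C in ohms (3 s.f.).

0.194 Ω

A = π(d/2)² = π(1.8700e-03 m)² = 1.0986e-05 m²
L = m/(density·A) = 2.61/(21600×1.0986e-05) = 11 m
R = ρL/A = (1.02×10^-7)(11)/(1.0986e-05) = 0.1021 Ω
R(246 °C) = 0.1021 × (1 + 0.004×226) = 0.194 Ω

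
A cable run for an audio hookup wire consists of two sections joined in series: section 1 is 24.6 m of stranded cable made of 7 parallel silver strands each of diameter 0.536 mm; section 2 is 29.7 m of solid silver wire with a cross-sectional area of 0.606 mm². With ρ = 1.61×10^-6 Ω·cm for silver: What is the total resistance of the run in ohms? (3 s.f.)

1.04 Ω

ρ = 1.61×10^-6 Ω·cm = 1.61×10^-8 Ω·m
Section 1: A_strand = π(2.6800e-04)² = 2.256e-07 m²; R₁ = ρL/(N·A_s) = (1.61×10^-8)(24.6)/(7×2.256e-07) = 0.2508 Ω
Section 2: A = 0.606 mm² = 6.060e-07 m²
R₂ = (1.61×10^-8)(29.7)/(6.060e-07) = 0.7891 Ω
R = R₁ + R₂ = 1.04 Ω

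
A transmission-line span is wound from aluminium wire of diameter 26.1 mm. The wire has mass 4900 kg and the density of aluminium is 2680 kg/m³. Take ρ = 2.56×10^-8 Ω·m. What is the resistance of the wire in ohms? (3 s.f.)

0.164 Ω

A = π(d/2)² = π(1.3050e-02 m)² = 5.3502e-04 m²
L = m/(density·A) = 4900/(2680×5.3502e-04) = 3417 m
R = ρL/A = (2.56×10^-8)(3417)/(5.3502e-04) = 0.164 Ω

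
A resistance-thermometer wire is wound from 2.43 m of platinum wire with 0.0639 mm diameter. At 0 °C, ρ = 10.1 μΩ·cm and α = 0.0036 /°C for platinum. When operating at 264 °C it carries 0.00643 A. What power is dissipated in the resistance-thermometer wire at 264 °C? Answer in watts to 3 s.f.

0.00617 W

ρ = 10.1 μΩ·cm = 1.01×10^-7 Ω·m
A = π(d/2)² = π(3.1950e-05 m)² = 3.207e-09 m²
R₍0₎ = ρL/A = (1.01×10^-7)(2.43)/(3.207e-09) = 76.53 Ω
R₍264₎ = R₍0₎(1 + αΔT) = 76.53 × (1 + 0.0036×264) = 149.3 Ω
P = I²R = (0.00643)² × 149.3 = 0.00617 W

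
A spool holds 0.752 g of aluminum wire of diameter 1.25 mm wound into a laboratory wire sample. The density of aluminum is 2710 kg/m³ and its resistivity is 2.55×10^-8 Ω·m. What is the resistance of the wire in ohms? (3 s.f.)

A = π(d/2)² = π(6.2500e-04 m)² = 1.2272e-06 m²
L = m/(density·A) = 7.520×10^-4/(2710×1.2272e-06) = 0.2261 m
R = ρL/A = (2.55×10^-8)(0.2261)/(1.2272e-06) = 0.00470 Ω

0.00470 Ω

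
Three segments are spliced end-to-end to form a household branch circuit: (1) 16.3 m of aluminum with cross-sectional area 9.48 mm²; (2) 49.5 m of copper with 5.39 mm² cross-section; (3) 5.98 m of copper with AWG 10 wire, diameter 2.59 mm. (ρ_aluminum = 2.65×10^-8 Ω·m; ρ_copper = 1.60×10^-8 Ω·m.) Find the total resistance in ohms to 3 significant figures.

Seg 1: A = 9.48 mm² = 9.480e-06 m²
R_1 = (2.65×10^-8)(16.3)/(9.480e-06) = 0.04556 Ω
Seg 2: A = 5.39 mm² = 5.390e-06 m²
R_2 = (1.60×10^-8)(49.5)/(5.390e-06) = 0.1469 Ω
Seg 3: A = π(2.59/2 mm)² = π(1.2950e-03 m)² = 5.269e-06 m²
R_3 = (1.60×10^-8)(5.98)/(5.269e-06) = 0.01816 Ω
R_total = R_1 + R_2 + R_3 = 0.211 Ω

0.211 Ω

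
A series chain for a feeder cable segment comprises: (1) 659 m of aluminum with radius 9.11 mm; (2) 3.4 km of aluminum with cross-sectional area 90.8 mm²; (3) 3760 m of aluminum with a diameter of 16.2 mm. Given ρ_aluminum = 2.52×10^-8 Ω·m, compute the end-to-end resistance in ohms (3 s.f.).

1.47 Ω

Seg 1: A = πr² = π(9.1100e-03 m)² = 2.607e-04 m²
R_1 = (2.52×10^-8)(659)/(2.607e-04) = 0.06369 Ω
Seg 2: A = 90.8 mm² = 9.080e-05 m²
R_2 = (2.52×10^-8)(3400)/(9.080e-05) = 0.9436 Ω
Seg 3: A = π(d/2)² = π(8.1000e-03 m)² = 2.061e-04 m²
R_3 = (2.52×10^-8)(3760)/(2.061e-04) = 0.4597 Ω
R_total = R_1 + R_2 + R_3 = 1.47 Ω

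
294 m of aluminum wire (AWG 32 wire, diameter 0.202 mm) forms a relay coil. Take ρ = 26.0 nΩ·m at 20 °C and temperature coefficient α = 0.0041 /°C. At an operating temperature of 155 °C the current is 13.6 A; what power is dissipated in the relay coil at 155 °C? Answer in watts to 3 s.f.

ρ = 26.0 nΩ·m = 2.60×10^-8 Ω·m
A = π(0.202/2 mm)² = π(1.0100e-04 m)² = 3.205e-08 m²
R₍20₎ = ρL/A = (2.60×10^-8)(294)/(3.205e-08) = 238.5 Ω
R₍155₎ = R₍20₎(1 + αΔT) = 238.5 × (1 + 0.0041×135) = 370.5 Ω
P = I²R = (13.6)² × 370.5 = 68500 W

68500 W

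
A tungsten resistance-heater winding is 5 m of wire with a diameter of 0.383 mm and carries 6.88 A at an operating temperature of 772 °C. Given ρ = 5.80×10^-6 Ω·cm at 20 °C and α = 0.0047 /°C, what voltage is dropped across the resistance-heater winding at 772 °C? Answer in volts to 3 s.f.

78.5 V

ρ = 5.80×10^-6 Ω·cm = 5.80×10^-8 Ω·m
A = π(d/2)² = π(1.9150e-04 m)² = 1.152e-07 m²
R₍20₎ = ρL/A = (5.80×10^-8)(5)/(1.152e-07) = 2.517 Ω
R₍772₎ = R₍20₎(1 + αΔT) = 2.517 × (1 + 0.0047×752) = 11.41 Ω
V = IR = 6.88 × 11.41 = 78.5 V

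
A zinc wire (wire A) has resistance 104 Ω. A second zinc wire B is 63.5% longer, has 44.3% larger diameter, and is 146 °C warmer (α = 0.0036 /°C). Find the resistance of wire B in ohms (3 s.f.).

R ∝ ρL/d² with ρ ∝ (1+αΔT), so R_B/R_A = (1 + 63.5/100) × (1 + 44.3/100)⁻² × (1 + 0.0036×146)
= 1.635 × 0.4803 × 1.526 = 1.198
R_B = 1.198 × 104 = 125 Ω

125 Ω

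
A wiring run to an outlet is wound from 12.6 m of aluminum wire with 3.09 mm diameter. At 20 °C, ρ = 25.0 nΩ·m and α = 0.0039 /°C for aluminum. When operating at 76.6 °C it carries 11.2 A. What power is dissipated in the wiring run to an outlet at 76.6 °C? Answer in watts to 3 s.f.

ρ = 25.0 nΩ·m = 2.50×10^-8 Ω·m
A = π(d/2)² = π(1.5450e-03 m)² = 7.499e-06 m²
R₍20₎ = ρL/A = (2.50×10^-8)(12.6)/(7.499e-06) = 0.04201 Ω
R₍76.6₎ = R₍20₎(1 + αΔT) = 0.04201 × (1 + 0.0039×56.6) = 0.05128 Ω
P = I²R = (11.2)² × 0.05128 = 6.43 W

6.43 W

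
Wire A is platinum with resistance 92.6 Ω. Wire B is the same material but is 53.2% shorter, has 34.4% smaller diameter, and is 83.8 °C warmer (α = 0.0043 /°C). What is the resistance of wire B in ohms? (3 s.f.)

R ∝ ρL/d² with ρ ∝ (1+αΔT), so R_B/R_A = (1 − 53.2/100) × (1 − 34.4/100)⁻² × (1 + 0.0043×83.8)
= 0.468 × 2.324 × 1.36 = 1.479
R_B = 1.479 × 92.6 = 137 Ω

137 Ω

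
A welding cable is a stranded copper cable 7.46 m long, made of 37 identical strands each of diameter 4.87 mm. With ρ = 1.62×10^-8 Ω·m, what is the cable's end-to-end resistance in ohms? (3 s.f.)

A_strand = π(2.4350e-03 m)² = 1.863e-05 m²
R_strand = ρL/A = (1.62×10^-8)(7.46)/(1.863e-05) = 0.006488 Ω
R_total = R_strand/N = 0.006488/37 = 1.75×10^-4 Ω

1.75×10^-4 Ω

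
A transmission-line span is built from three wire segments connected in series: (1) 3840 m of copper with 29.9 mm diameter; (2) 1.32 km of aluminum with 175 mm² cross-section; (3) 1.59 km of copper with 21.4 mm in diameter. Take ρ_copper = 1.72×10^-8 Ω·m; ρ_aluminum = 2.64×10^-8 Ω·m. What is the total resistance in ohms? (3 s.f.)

0.369 Ω

Seg 1: A = π(d/2)² = π(1.4950e-02 m)² = 7.022e-04 m²
R_1 = (1.72×10^-8)(3840)/(7.022e-04) = 0.09406 Ω
Seg 2: A = 175 mm² = 1.750e-04 m²
R_2 = (2.64×10^-8)(1320)/(1.750e-04) = 0.1991 Ω
Seg 3: A = π(d/2)² = π(1.0700e-02 m)² = 3.597e-04 m²
R_3 = (1.72×10^-8)(1590)/(3.597e-04) = 0.07603 Ω
R_total = R_1 + R_2 + R_3 = 0.369 Ω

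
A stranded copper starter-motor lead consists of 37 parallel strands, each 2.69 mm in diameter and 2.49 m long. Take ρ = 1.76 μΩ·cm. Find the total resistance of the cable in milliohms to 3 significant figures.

ρ = 1.76 μΩ·cm = 1.76×10^-8 Ω·m
A_strand = π(1.3450e-03 m)² = 5.683e-06 m²
R_strand = ρL/A = (1.76×10^-8)(2.49)/(5.683e-06) = 0.007711 Ω
R_total = R_strand/N = 0.007711/37 = 0.208 mΩ

0.208 mΩ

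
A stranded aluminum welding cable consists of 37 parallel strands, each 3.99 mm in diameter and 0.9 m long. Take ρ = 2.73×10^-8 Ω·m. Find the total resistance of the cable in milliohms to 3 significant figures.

A_strand = π(1.9950e-03 m)² = 1.250e-05 m²
R_strand = ρL/A = (2.73×10^-8)(0.9)/(1.250e-05) = 0.001965 Ω
R_total = R_strand/N = 0.001965/37 = 0.0531 mΩ

0.0531 mΩ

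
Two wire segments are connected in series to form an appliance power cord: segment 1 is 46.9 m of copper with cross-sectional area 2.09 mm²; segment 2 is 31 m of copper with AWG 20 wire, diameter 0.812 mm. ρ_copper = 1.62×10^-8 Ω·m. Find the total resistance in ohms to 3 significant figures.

1.33 Ω

Segment 1: A = 2.09 mm² = 2.090e-06 m²
R₁ = ρL/A = (1.62×10^-8)(46.9)/(2.090e-06) = 0.3635 Ω
Segment 2: A = π(0.812/2 mm)² = π(4.0600e-04 m)² = 5.178e-07 m²
R₂ = (1.62×10^-8)(31)/(5.178e-07) = 0.9698 Ω
R = R₁ + R₂ = 1.33 Ω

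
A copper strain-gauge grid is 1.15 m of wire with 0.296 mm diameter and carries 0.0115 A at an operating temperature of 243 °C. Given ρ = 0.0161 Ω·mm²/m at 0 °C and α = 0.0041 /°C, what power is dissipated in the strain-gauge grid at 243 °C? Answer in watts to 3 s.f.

7.10×10^-5 W

ρ = 0.0161 Ω·mm²/m = 1.61×10^-8 Ω·m
A = π(d/2)² = π(1.4800e-04 m)² = 6.881e-08 m²
R₍0₎ = ρL/A = (1.61×10^-8)(1.15)/(6.881e-08) = 0.2691 Ω
R₍243₎ = R₍0₎(1 + αΔT) = 0.2691 × (1 + 0.0041×243) = 0.5371 Ω
P = I²R = (0.0115)² × 0.5371 = 7.10×10^-5 W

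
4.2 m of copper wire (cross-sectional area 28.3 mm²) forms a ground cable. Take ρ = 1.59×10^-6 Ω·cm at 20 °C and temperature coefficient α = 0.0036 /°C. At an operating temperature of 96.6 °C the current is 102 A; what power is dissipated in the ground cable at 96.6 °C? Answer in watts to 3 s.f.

ρ = 1.59×10^-6 Ω·cm = 1.59×10^-8 Ω·m
A = 28.3 mm² = 2.830e-05 m²
R₍20₎ = ρL/A = (1.59×10^-8)(4.2)/(2.830e-05) = 0.00236 Ω
R₍96.6₎ = R₍20₎(1 + αΔT) = 0.00236 × (1 + 0.0036×76.6) = 0.00301 Ω
P = I²R = (102)² × 0.00301 = 31.3 W

31.3 W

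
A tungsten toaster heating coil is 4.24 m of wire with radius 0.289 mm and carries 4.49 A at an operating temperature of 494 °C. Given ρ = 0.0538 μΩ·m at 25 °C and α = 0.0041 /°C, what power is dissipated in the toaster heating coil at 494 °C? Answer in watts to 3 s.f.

51.2 W

ρ = 0.0538 μΩ·m = 5.38×10^-8 Ω·m
A = πr² = π(2.8900e-04 m)² = 2.624e-07 m²
R₍25₎ = ρL/A = (5.38×10^-8)(4.24)/(2.624e-07) = 0.8694 Ω
R₍494₎ = R₍25₎(1 + αΔT) = 0.8694 × (1 + 0.0041×469) = 2.541 Ω
P = I²R = (4.49)² × 2.541 = 51.2 W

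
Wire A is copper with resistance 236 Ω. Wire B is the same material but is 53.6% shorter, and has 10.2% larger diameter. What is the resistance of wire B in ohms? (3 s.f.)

90.2 Ω

R ∝ L/d², so R_B/R_A = (1 − 53.6/100) × (1 + 10.2/100)⁻²
= 0.464 × 0.8235 = 0.3821
R_B = 0.3821 × 236 = 90.2 Ω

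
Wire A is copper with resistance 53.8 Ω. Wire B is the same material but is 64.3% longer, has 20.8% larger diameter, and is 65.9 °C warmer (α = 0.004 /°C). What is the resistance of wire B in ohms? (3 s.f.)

R ∝ ρL/d² with ρ ∝ (1+αΔT), so R_B/R_A = (1 + 64.3/100) × (1 + 20.8/100)⁻² × (1 + 0.004×65.9)
= 1.643 × 0.6853 × 1.264 = 1.423
R_B = 1.423 × 53.8 = 76.5 Ω

76.5 Ω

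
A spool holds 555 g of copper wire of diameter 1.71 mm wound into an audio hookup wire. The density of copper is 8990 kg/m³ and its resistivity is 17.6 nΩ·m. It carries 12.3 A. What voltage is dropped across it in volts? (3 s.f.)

ρ = 17.6 nΩ·m = 1.76×10^-8 Ω·m
A = π(d/2)² = π(8.5500e-04 m)² = 2.2966e-06 m²
L = m/(density·A) = 0.555/(8990×2.2966e-06) = 26.88 m
R = ρL/A = (1.76×10^-8)(26.88)/(2.2966e-06) = 0.206 Ω
V = IR = 12.3 × 0.206 = 2.53 V

2.53 V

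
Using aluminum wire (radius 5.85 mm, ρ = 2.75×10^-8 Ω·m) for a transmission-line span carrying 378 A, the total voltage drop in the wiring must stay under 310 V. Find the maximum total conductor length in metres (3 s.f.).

3210 m

A = πr² = π(5.8500e-03 m)² = 1.075e-04 m²
L_max = V_max·A/(1·ρI) = (310)(1.075e-04)/(2.75×10^-8×378) = 3210 m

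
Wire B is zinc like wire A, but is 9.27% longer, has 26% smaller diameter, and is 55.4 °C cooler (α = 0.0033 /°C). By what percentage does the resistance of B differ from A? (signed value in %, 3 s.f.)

R ∝ ρL/d² with ρ ∝ (1+αΔT), so R_B/R_A = (1 + 9.27/100) × (1 − 26/100)⁻² × (1 − 0.0033×55.4)
= 1.093 × 1.826 × 0.8172 = 1.631
(R_B − R_A)/R_A = 1.631 − 1 = 63.1%

63.1%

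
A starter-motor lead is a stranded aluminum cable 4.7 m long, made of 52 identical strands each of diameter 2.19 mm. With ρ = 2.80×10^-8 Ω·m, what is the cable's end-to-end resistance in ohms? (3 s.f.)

6.72×10^-4 Ω

A_strand = π(1.0950e-03 m)² = 3.767e-06 m²
R_strand = ρL/A = (2.80×10^-8)(4.7)/(3.767e-06) = 0.03494 Ω
R_total = R_strand/N = 0.03494/52 = 6.72×10^-4 Ω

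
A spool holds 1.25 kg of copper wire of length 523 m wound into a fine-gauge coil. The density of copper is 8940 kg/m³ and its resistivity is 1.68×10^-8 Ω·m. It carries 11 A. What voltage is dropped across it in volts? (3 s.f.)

362 V

A = m/(density·L) = 1.25/(8940×523) = 2.6734e-07 m²
R = ρL/A = (1.68×10^-8)(523)/(2.6734e-07) = 32.87 Ω
V = IR = 11 × 32.87 = 362 V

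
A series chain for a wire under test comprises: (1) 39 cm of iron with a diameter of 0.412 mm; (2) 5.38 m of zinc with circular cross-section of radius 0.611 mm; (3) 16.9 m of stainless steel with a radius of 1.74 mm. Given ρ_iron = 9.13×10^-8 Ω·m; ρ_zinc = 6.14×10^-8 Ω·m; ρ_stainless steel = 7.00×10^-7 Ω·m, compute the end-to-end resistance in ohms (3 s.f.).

Seg 1: A = π(d/2)² = π(2.0600e-04 m)² = 1.333e-07 m²
R_1 = (9.13×10^-8)(0.39)/(1.333e-07) = 0.2671 Ω
Seg 2: A = πr² = π(6.1100e-04 m)² = 1.173e-06 m²
R_2 = (6.14×10^-8)(5.38)/(1.173e-06) = 0.2817 Ω
Seg 3: A = πr² = π(1.7400e-03 m)² = 9.511e-06 m²
R_3 = (7.00×10^-7)(16.9)/(9.511e-06) = 1.244 Ω
R_total = R_1 + R_2 + R_3 = 1.79 Ω

1.79 Ω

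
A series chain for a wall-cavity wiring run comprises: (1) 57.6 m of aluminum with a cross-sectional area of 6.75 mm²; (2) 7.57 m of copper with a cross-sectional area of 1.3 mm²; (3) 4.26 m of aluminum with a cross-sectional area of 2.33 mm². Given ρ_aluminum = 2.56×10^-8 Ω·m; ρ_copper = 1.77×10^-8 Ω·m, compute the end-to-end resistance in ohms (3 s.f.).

0.368 Ω

Seg 1: A = 6.75 mm² = 6.750e-06 m²
R_1 = (2.56×10^-8)(57.6)/(6.750e-06) = 0.2185 Ω
Seg 2: A = 1.3 mm² = 1.300e-06 m²
R_2 = (1.77×10^-8)(7.57)/(1.300e-06) = 0.1031 Ω
Seg 3: A = 2.33 mm² = 2.330e-06 m²
R_3 = (2.56×10^-8)(4.26)/(2.330e-06) = 0.04681 Ω
R_total = R_1 + R_2 + R_3 = 0.368 Ω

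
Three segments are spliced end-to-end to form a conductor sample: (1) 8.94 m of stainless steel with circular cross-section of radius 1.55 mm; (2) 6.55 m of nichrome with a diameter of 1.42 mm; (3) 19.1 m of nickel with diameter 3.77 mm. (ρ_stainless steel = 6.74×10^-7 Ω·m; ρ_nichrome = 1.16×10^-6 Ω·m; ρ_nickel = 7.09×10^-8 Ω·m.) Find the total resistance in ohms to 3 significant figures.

5.72 Ω

Seg 1: A = πr² = π(1.5500e-03 m)² = 7.548e-06 m²
R_1 = (6.74×10^-7)(8.94)/(7.548e-06) = 0.7983 Ω
Seg 2: A = π(d/2)² = π(7.1000e-04 m)² = 1.584e-06 m²
R_2 = (1.16×10^-6)(6.55)/(1.584e-06) = 4.798 Ω
Seg 3: A = π(d/2)² = π(1.8850e-03 m)² = 1.116e-05 m²
R_3 = (7.09×10^-8)(19.1)/(1.116e-05) = 0.1213 Ω
R_total = R_1 + R_2 + R_3 = 5.72 Ω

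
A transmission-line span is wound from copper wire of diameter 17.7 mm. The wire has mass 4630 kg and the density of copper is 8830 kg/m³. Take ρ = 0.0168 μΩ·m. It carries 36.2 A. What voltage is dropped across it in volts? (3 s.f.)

5.27 V

ρ = 0.0168 μΩ·m = 1.68×10^-8 Ω·m
A = π(d/2)² = π(8.8500e-03 m)² = 2.4606e-04 m²
L = m/(density·A) = 4630/(8830×2.4606e-04) = 2131 m
R = ρL/A = (1.68×10^-8)(2131)/(2.4606e-04) = 0.1455 Ω
V = IR = 36.2 × 0.1455 = 5.27 V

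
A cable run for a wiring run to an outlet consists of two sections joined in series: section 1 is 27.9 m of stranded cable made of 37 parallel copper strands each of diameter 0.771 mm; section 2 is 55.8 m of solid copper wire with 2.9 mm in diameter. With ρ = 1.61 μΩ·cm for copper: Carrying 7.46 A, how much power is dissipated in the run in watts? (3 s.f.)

9.02 W

ρ = 1.61 μΩ·cm = 1.61×10^-8 Ω·m
Section 1: A_strand = π(3.8550e-04)² = 4.669e-07 m²; R₁ = ρL/(N·A_s) = (1.61×10^-8)(27.9)/(37×4.669e-07) = 0.026 Ω
Section 2: A = π(d/2)² = π(1.4500e-03 m)² = 6.605e-06 m²
R₂ = (1.61×10^-8)(55.8)/(6.605e-06) = 0.136 Ω
R = R₁ + R₂ = 0.162 Ω
P = I²R = (7.46)² × 0.162 = 9.02 W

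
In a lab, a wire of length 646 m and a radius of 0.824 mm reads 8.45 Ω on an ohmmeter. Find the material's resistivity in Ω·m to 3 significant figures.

2.79×10^-8 Ω·m

A = πr² = π(8.2400e-04 m)² = 2.133e-06 m²
ρ = RA/L = (8.45)(2.133e-06)/(646) = 2.79×10^-8 Ω·m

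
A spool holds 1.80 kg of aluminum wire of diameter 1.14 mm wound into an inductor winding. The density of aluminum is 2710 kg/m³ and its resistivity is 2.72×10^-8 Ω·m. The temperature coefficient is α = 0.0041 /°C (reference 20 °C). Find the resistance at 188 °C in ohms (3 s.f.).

A = π(d/2)² = π(5.7000e-04 m)² = 1.0207e-06 m²
L = m/(density·A) = 1.8/(2710×1.0207e-06) = 650.7 m
R = ρL/A = (2.72×10^-8)(650.7)/(1.0207e-06) = 17.34 Ω
R(188 °C) = 17.34 × (1 + 0.0041×168) = 29.3 Ω

29.3 Ω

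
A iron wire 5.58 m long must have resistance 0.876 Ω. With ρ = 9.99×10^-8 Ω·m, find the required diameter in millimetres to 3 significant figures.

A = ρL/R = (9.99×10^-8)(5.58)/(0.876) = 6.363e-07 m²
d = 2√(A/π) = 9.001e-04 m = 0.900 mm

0.900 mm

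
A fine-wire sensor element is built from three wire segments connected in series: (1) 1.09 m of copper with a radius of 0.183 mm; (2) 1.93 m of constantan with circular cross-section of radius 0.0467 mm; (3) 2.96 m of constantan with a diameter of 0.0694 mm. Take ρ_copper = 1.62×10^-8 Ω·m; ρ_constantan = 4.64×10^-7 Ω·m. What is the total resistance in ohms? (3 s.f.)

494 Ω

Seg 1: A = πr² = π(1.8300e-04 m)² = 1.052e-07 m²
R_1 = (1.62×10^-8)(1.09)/(1.052e-07) = 0.1678 Ω
Seg 2: A = πr² = π(4.6700e-05 m)² = 6.851e-09 m²
R_2 = (4.64×10^-7)(1.93)/(6.851e-09) = 130.7 Ω
Seg 3: A = π(d/2)² = π(3.4700e-05 m)² = 3.783e-09 m²
R_3 = (4.64×10^-7)(2.96)/(3.783e-09) = 363.1 Ω
R_total = R_1 + R_2 + R_3 = 494 Ω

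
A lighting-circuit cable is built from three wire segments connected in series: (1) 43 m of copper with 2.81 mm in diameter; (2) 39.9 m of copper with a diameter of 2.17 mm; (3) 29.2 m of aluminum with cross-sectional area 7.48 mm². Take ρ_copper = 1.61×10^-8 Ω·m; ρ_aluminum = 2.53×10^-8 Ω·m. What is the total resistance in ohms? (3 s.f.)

0.384 Ω

Seg 1: A = π(d/2)² = π(1.4050e-03 m)² = 6.202e-06 m²
R_1 = (1.61×10^-8)(43)/(6.202e-06) = 0.1116 Ω
Seg 2: A = π(d/2)² = π(1.0850e-03 m)² = 3.698e-06 m²
R_2 = (1.61×10^-8)(39.9)/(3.698e-06) = 0.1737 Ω
Seg 3: A = 7.48 mm² = 7.480e-06 m²
R_3 = (2.53×10^-8)(29.2)/(7.480e-06) = 0.09876 Ω
R_total = R_1 + R_2 + R_3 = 0.384 Ω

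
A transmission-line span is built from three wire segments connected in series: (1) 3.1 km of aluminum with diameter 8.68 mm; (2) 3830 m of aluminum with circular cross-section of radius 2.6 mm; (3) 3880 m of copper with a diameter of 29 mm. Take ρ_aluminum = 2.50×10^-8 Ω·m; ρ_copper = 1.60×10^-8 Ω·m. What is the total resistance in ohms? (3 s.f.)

Seg 1: A = π(d/2)² = π(4.3400e-03 m)² = 5.917e-05 m²
R_1 = (2.50×10^-8)(3100)/(5.917e-05) = 1.31 Ω
Seg 2: A = πr² = π(2.6000e-03 m)² = 2.124e-05 m²
R_2 = (2.50×10^-8)(3830)/(2.124e-05) = 4.509 Ω
Seg 3: A = π(d/2)² = π(1.4500e-02 m)² = 6.605e-04 m²
R_3 = (1.60×10^-8)(3880)/(6.605e-04) = 0.09399 Ω
R_total = R_1 + R_2 + R_3 = 5.91 Ω

5.91 Ω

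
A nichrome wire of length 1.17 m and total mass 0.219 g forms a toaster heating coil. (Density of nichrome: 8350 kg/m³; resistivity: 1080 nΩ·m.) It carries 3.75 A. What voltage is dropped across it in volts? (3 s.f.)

211 V

ρ = 1080 nΩ·m = 1.08×10^-6 Ω·m
A = m/(density·L) = 2.190×10^-4/(8350×1.17) = 2.2417e-08 m²
R = ρL/A = (1.08×10^-6)(1.17)/(2.2417e-08) = 56.37 Ω
V = IR = 3.75 × 56.37 = 211 V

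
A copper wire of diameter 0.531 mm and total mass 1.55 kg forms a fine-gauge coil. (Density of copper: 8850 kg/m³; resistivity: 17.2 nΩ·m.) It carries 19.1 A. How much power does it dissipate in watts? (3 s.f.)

22400 W

ρ = 17.2 nΩ·m = 1.72×10^-8 Ω·m
A = π(d/2)² = π(2.6550e-04 m)² = 2.2145e-07 m²
L = m/(density·A) = 1.55/(8850×2.2145e-07) = 790.9 m
R = ρL/A = (1.72×10^-8)(790.9)/(2.2145e-07) = 61.43 Ω
P = I²R = (19.1)² × 61.43 = 22400 W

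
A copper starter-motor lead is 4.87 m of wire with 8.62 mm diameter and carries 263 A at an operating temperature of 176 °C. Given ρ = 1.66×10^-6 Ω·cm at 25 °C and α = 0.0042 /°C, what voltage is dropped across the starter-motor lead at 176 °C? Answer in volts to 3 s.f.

ρ = 1.66×10^-6 Ω·cm = 1.66×10^-8 Ω·m
A = π(d/2)² = π(4.3100e-03 m)² = 5.836e-05 m²
R₍25₎ = ρL/A = (1.66×10^-8)(4.87)/(5.836e-05) = 0.001385 Ω
R₍176₎ = R₍25₎(1 + αΔT) = 0.001385 × (1 + 0.0042×151) = 0.002264 Ω
V = IR = 263 × 0.002264 = 0.595 V

0.595 V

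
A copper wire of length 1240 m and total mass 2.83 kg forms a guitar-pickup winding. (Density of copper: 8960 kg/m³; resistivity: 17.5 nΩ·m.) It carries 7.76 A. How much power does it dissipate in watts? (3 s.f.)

5130 W

ρ = 17.5 nΩ·m = 1.75×10^-8 Ω·m
A = m/(density·L) = 2.83/(8960×1240) = 2.5472e-07 m²
R = ρL/A = (1.75×10^-8)(1240)/(2.5472e-07) = 85.19 Ω
P = I²R = (7.76)² × 85.19 = 5130 W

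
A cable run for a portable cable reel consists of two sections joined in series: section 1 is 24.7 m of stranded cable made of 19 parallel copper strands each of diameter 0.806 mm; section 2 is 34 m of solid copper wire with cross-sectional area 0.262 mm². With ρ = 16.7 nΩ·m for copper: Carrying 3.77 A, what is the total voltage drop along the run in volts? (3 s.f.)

8.33 V

ρ = 16.7 nΩ·m = 1.67×10^-8 Ω·m
Section 1: A_strand = π(4.0300e-04)² = 5.102e-07 m²; R₁ = ρL/(N·A_s) = (1.67×10^-8)(24.7)/(19×5.102e-07) = 0.04255 Ω
Section 2: A = 0.262 mm² = 2.620e-07 m²
R₂ = (1.67×10^-8)(34)/(2.620e-07) = 2.167 Ω
R = R₁ + R₂ = 2.21 Ω
V = IR = 3.77 × 2.21 = 8.33 V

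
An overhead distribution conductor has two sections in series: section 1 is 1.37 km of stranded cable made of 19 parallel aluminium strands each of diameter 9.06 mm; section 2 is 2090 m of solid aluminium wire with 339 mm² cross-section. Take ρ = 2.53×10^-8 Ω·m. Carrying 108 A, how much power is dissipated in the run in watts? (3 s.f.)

2150 W

Section 1: A_strand = π(4.5300e-03)² = 6.447e-05 m²; R₁ = ρL/(N·A_s) = (2.53×10^-8)(1370)/(19×6.447e-05) = 0.0283 Ω
Section 2: A = 339 mm² = 3.390e-04 m²
R₂ = (2.53×10^-8)(2090)/(3.390e-04) = 0.156 Ω
R = R₁ + R₂ = 0.1843 Ω
P = I²R = (108)² × 0.1843 = 2150 W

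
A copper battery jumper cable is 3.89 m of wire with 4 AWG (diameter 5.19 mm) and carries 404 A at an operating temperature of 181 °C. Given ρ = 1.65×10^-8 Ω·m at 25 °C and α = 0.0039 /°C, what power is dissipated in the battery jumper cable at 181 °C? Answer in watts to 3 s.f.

A = π(5.19/2 mm)² = π(2.5950e-03 m)² = 2.116e-05 m²
R₍25₎ = ρL/A = (1.65×10^-8)(3.89)/(2.116e-05) = 0.003034 Ω
R₍181₎ = R₍25₎(1 + αΔT) = 0.003034 × (1 + 0.0039×156) = 0.00488 Ω
P = I²R = (404)² × 0.00488 = 796 W

796 W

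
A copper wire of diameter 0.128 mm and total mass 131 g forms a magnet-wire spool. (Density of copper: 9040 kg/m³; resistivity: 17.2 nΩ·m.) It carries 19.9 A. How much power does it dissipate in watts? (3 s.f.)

ρ = 17.2 nΩ·m = 1.72×10^-8 Ω·m
A = π(d/2)² = π(6.4000e-05 m)² = 1.2868e-08 m²
L = m/(density·A) = 0.131/(9040×1.2868e-08) = 1126 m
R = ρL/A = (1.72×10^-8)(1126)/(1.2868e-08) = 1505 Ω
P = I²R = (19.9)² × 1505 = 5.96×10^5 W

5.96×10^5 W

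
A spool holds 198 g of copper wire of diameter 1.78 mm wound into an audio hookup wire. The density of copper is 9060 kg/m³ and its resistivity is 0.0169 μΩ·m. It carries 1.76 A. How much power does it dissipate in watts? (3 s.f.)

0.185 W

ρ = 0.0169 μΩ·m = 1.69×10^-8 Ω·m
A = π(d/2)² = π(8.9000e-04 m)² = 2.4885e-06 m²
L = m/(density·A) = 0.198/(9060×2.4885e-06) = 8.782 m
R = ρL/A = (1.69×10^-8)(8.782)/(2.4885e-06) = 0.05964 Ω
P = I²R = (1.76)² × 0.05964 = 0.185 W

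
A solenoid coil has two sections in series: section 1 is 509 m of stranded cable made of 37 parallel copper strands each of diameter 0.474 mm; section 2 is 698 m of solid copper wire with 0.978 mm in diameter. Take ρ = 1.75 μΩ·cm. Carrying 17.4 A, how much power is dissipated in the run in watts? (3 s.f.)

5340 W

ρ = 1.75 μΩ·cm = 1.75×10^-8 Ω·m
Section 1: A_strand = π(2.3700e-04)² = 1.765e-07 m²; R₁ = ρL/(N·A_s) = (1.75×10^-8)(509)/(37×1.765e-07) = 1.364 Ω
Section 2: A = π(d/2)² = π(4.8900e-04 m)² = 7.512e-07 m²
R₂ = (1.75×10^-8)(698)/(7.512e-07) = 16.26 Ω
R = R₁ + R₂ = 17.62 Ω
P = I²R = (17.4)² × 17.62 = 5340 W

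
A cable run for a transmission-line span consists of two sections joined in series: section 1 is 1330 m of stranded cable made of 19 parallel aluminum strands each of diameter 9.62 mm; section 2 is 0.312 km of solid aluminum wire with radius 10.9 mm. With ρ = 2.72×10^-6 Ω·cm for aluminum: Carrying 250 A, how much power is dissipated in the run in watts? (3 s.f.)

ρ = 2.72×10^-6 Ω·cm = 2.72×10^-8 Ω·m
Section 1: A_strand = π(4.8100e-03)² = 7.268e-05 m²; R₁ = ρL/(N·A_s) = (2.72×10^-8)(1330)/(19×7.268e-05) = 0.0262 Ω
Section 2: A = πr² = π(1.0900e-02 m)² = 3.733e-04 m²
R₂ = (2.72×10^-8)(312)/(3.733e-04) = 0.02274 Ω
R = R₁ + R₂ = 0.04893 Ω
P = I²R = (250)² × 0.04893 = 3060 W

3060 W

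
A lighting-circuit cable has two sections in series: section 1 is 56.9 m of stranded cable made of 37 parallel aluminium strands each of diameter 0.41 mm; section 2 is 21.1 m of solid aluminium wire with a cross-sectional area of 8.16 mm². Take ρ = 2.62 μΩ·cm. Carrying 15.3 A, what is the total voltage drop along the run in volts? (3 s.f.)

ρ = 2.62 μΩ·cm = 2.62×10^-8 Ω·m
Section 1: A_strand = π(2.0500e-04)² = 1.320e-07 m²; R₁ = ρL/(N·A_s) = (2.62×10^-8)(56.9)/(37×1.320e-07) = 0.3052 Ω
Section 2: A = 8.16 mm² = 8.160e-06 m²
R₂ = (2.62×10^-8)(21.1)/(8.160e-06) = 0.06775 Ω
R = R₁ + R₂ = 0.3729 Ω
V = IR = 15.3 × 0.3729 = 5.71 V

5.71 V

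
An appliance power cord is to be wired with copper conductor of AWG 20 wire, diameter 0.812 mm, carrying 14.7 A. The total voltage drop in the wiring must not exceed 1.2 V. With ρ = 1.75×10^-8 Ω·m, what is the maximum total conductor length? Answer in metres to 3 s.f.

A = π(0.812/2 mm)² = π(4.0600e-04 m)² = 5.178e-07 m²
L_max = V_max·A/(1·ρI) = (1.2)(5.178e-07)/(1.75×10^-8×14.7) = 2.42 m

2.42 m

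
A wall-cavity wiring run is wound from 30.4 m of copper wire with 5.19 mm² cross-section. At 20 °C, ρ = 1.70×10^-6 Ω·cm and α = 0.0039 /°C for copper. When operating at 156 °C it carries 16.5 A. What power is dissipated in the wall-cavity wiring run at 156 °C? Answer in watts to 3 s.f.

ρ = 1.70×10^-6 Ω·cm = 1.70×10^-8 Ω·m
A = 5.19 mm² = 5.190e-06 m²
R₍20₎ = ρL/A = (1.70×10^-8)(30.4)/(5.190e-06) = 0.09958 Ω
R₍156₎ = R₍20₎(1 + αΔT) = 0.09958 × (1 + 0.0039×136) = 0.1524 Ω
P = I²R = (16.5)² × 0.1524 = 41.5 W

41.5 W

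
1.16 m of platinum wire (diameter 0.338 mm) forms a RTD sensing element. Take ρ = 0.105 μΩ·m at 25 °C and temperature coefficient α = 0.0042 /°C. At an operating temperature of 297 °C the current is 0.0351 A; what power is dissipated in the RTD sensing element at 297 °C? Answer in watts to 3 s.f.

0.00358 W

ρ = 0.105 μΩ·m = 1.05×10^-7 Ω·m
A = π(d/2)² = π(1.6900e-04 m)² = 8.973e-08 m²
R₍25₎ = ρL/A = (1.05×10^-7)(1.16)/(8.973e-08) = 1.357 Ω
R₍297₎ = R₍25₎(1 + αΔT) = 1.357 × (1 + 0.0042×272) = 2.908 Ω
P = I²R = (0.0351)² × 2.908 = 0.00358 W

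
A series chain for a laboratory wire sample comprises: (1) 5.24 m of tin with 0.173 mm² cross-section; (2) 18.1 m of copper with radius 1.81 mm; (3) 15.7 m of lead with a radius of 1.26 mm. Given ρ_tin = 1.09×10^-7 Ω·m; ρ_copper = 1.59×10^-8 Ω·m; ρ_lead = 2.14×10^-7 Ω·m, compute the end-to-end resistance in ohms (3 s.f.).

4.00 Ω

Seg 1: A = 0.173 mm² = 1.730e-07 m²
R_1 = (1.09×10^-7)(5.24)/(1.730e-07) = 3.302 Ω
Seg 2: A = πr² = π(1.8100e-03 m)² = 1.029e-05 m²
R_2 = (1.59×10^-8)(18.1)/(1.029e-05) = 0.02796 Ω
Seg 3: A = πr² = π(1.2600e-03 m)² = 4.988e-06 m²
R_3 = (2.14×10^-7)(15.7)/(4.988e-06) = 0.6736 Ω
R_total = R_1 + R_2 + R_3 = 4.00 Ω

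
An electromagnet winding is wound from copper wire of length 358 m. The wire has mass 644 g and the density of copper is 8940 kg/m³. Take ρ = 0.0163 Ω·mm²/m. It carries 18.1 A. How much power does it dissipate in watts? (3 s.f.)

ρ = 0.0163 Ω·mm²/m = 1.63×10^-8 Ω·m
A = m/(density·L) = 0.644/(8940×358) = 2.0122e-07 m²
R = ρL/A = (1.63×10^-8)(358)/(2.0122e-07) = 29 Ω
P = I²R = (18.1)² × 29 = 9500 W

9500 W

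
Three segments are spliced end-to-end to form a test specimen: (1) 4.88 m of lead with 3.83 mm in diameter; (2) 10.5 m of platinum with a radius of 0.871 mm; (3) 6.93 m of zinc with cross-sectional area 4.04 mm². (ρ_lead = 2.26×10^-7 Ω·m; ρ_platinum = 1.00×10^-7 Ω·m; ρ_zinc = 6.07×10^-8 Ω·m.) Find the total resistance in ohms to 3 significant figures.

0.640 Ω

Seg 1: A = π(d/2)² = π(1.9150e-03 m)² = 1.152e-05 m²
R_1 = (2.26×10^-7)(4.88)/(1.152e-05) = 0.09573 Ω
Seg 2: A = πr² = π(8.7100e-04 m)² = 2.383e-06 m²
R_2 = (1.00×10^-7)(10.5)/(2.383e-06) = 0.4406 Ω
Seg 3: A = 4.04 mm² = 4.040e-06 m²
R_3 = (6.07×10^-8)(6.93)/(4.040e-06) = 0.1041 Ω
R_total = R_1 + R_2 + R_3 = 0.640 Ω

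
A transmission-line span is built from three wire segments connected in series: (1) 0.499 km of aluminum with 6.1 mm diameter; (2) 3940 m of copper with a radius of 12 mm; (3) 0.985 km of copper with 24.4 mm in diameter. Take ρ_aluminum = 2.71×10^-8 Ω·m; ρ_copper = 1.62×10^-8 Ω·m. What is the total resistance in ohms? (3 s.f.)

Seg 1: A = π(d/2)² = π(3.0500e-03 m)² = 2.922e-05 m²
R_1 = (2.71×10^-8)(499)/(2.922e-05) = 0.4627 Ω
Seg 2: A = πr² = π(1.2000e-02 m)² = 4.524e-04 m²
R_2 = (1.62×10^-8)(3940)/(4.524e-04) = 0.1411 Ω
Seg 3: A = π(d/2)² = π(1.2200e-02 m)² = 4.676e-04 m²
R_3 = (1.62×10^-8)(985)/(4.676e-04) = 0.03413 Ω
R_total = R_1 + R_2 + R_3 = 0.638 Ω

0.638 Ω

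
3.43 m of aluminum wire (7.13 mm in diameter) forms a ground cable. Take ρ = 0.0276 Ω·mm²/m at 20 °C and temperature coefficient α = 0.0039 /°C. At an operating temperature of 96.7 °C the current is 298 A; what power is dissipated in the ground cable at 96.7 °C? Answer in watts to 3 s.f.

ρ = 0.0276 Ω·mm²/m = 2.76×10^-8 Ω·m
A = π(d/2)² = π(3.5650e-03 m)² = 3.993e-05 m²
R₍20₎ = ρL/A = (2.76×10^-8)(3.43)/(3.993e-05) = 0.002371 Ω
R₍96.7₎ = R₍20₎(1 + αΔT) = 0.002371 × (1 + 0.0039×76.7) = 0.00308 Ω
P = I²R = (298)² × 0.00308 = 274 W

274 W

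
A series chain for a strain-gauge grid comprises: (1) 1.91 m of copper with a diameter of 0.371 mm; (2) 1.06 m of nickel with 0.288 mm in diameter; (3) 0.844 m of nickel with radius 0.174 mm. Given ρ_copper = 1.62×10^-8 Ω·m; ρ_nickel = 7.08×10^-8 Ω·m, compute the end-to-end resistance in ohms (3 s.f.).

2.07 Ω

Seg 1: A = π(d/2)² = π(1.8550e-04 m)² = 1.081e-07 m²
R_1 = (1.62×10^-8)(1.91)/(1.081e-07) = 0.2862 Ω
Seg 2: A = π(d/2)² = π(1.4400e-04 m)² = 6.514e-08 m²
R_2 = (7.08×10^-8)(1.06)/(6.514e-08) = 1.152 Ω
Seg 3: A = πr² = π(1.7400e-04 m)² = 9.511e-08 m²
R_3 = (7.08×10^-8)(0.844)/(9.511e-08) = 0.6282 Ω
R_total = R_1 + R_2 + R_3 = 2.07 Ω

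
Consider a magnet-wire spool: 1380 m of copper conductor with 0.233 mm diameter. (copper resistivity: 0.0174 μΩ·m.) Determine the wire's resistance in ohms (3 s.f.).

ρ = 0.0174 μΩ·m = 1.74×10^-8 Ω·m
A = π(d/2)² = π(1.1650e-04 m)² = 4.264e-08 m²
R = ρL/A = (1.74×10^-8)(1380 m)/(4.264e-08 m²) = 563 Ω

563 Ω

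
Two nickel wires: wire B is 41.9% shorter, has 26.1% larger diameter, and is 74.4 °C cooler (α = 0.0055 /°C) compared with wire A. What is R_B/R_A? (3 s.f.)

0.216

R ∝ ρL/d² with ρ ∝ (1+αΔT), so R_B/R_A = (1 − 41.9/100) × (1 + 26.1/100)⁻² × (1 − 0.0055×74.4)
= 0.581 × 0.6289 × 0.5908 = 0.216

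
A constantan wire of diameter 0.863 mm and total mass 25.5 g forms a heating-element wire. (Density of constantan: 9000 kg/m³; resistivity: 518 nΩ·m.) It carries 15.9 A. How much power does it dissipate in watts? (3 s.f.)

1080 W

ρ = 518 nΩ·m = 5.18×10^-7 Ω·m
A = π(d/2)² = π(4.3150e-04 m)² = 5.8494e-07 m²
L = m/(density·A) = 0.0255/(9000×5.8494e-07) = 4.844 m
R = ρL/A = (5.18×10^-7)(4.844)/(5.8494e-07) = 4.289 Ω
P = I²R = (15.9)² × 4.289 = 1080 W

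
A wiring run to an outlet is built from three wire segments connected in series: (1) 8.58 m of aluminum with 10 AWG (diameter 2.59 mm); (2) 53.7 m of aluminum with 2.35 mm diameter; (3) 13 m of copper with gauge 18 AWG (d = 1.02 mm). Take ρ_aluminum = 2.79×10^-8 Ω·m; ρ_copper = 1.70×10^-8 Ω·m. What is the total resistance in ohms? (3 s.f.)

0.661 Ω

Seg 1: A = π(2.59/2 mm)² = π(1.2950e-03 m)² = 5.269e-06 m²
R_1 = (2.79×10^-8)(8.58)/(5.269e-06) = 0.04544 Ω
Seg 2: A = π(d/2)² = π(1.1750e-03 m)² = 4.337e-06 m²
R_2 = (2.79×10^-8)(53.7)/(4.337e-06) = 0.3454 Ω
Seg 3: A = π(1.02/2 mm)² = π(5.1000e-04 m)² = 8.171e-07 m²
R_3 = (1.70×10^-8)(13)/(8.171e-07) = 0.2705 Ω
R_total = R_1 + R_2 + R_3 = 0.661 Ω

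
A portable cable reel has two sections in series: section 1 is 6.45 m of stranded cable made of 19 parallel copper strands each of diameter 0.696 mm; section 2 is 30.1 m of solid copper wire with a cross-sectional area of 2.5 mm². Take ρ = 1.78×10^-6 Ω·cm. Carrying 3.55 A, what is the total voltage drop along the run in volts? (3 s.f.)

0.817 V

ρ = 1.78×10^-6 Ω·cm = 1.78×10^-8 Ω·m
Section 1: A_strand = π(3.4800e-04)² = 3.805e-07 m²; R₁ = ρL/(N·A_s) = (1.78×10^-8)(6.45)/(19×3.805e-07) = 0.01588 Ω
Section 2: A = 2.5 mm² = 2.500e-06 m²
R₂ = (1.78×10^-8)(30.1)/(2.500e-06) = 0.2143 Ω
R = R₁ + R₂ = 0.2302 Ω
V = IR = 3.55 × 0.2302 = 0.817 V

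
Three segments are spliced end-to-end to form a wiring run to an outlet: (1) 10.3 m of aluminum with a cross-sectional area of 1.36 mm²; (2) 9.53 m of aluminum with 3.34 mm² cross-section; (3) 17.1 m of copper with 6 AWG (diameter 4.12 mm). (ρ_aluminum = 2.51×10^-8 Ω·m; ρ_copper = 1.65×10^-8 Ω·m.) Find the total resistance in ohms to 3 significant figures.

0.283 Ω

Seg 1: A = 1.36 mm² = 1.360e-06 m²
R_1 = (2.51×10^-8)(10.3)/(1.360e-06) = 0.1901 Ω
Seg 2: A = 3.34 mm² = 3.340e-06 m²
R_2 = (2.51×10^-8)(9.53)/(3.340e-06) = 0.07162 Ω
Seg 3: A = π(4.12/2 mm)² = π(2.0600e-03 m)² = 1.333e-05 m²
R_3 = (1.65×10^-8)(17.1)/(1.333e-05) = 0.02116 Ω
R_total = R_1 + R_2 + R_3 = 0.283 Ω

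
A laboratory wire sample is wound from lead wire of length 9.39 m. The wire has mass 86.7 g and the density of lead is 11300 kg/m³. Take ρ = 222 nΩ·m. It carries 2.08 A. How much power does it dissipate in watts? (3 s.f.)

ρ = 222 nΩ·m = 2.22×10^-7 Ω·m
A = m/(density·L) = 0.0867/(11300×9.39) = 8.1710e-07 m²
R = ρL/A = (2.22×10^-7)(9.39)/(8.1710e-07) = 2.551 Ω
P = I²R = (2.08)² × 2.551 = 11.0 W

11.0 W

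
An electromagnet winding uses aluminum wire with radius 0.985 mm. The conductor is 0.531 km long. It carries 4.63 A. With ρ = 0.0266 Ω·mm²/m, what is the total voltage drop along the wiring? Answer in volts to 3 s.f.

21.5 V

ρ = 0.0266 Ω·mm²/m = 2.66×10^-8 Ω·m
A = πr² = π(9.8500e-04 m)² = 3.048e-06 m²
R = ρL/A = (2.66×10^-8)(531)/(3.048e-06) = 4.634 Ω
V = IR = 4.63 × 4.634 = 21.5 V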